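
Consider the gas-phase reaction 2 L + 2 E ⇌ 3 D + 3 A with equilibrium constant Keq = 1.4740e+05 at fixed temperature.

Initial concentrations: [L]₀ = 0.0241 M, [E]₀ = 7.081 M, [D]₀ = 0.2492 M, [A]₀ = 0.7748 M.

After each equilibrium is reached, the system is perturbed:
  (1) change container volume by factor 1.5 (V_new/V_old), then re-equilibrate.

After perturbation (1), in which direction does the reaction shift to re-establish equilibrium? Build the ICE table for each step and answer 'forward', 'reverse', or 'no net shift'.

Q₀ = 0.2472 vs Keq = 1.4740e+05 ⇒ Q<K, forward
Step 1:
                  L         E         D         A
  Initial    0.0241     7.081    0.2492    0.7748
  Change   -0.02406  -0.02406   0.03609   0.03609
  Equil   4.1068e-05     7.057    0.2853    0.8109
  solve Keq expr → x = 0.01203; check Q = 1.4740e+05
Then change container volume by factor 1.5 (V_new/V_old).
Step 2:
                  L         E         D         A
  Initial 2.7379e-05     4.705    0.1902    0.5406
  Change  -9.1235e-06 -9.1235e-06 1.3685e-05 1.3685e-05
  Equil   1.8255e-05     4.705    0.1902    0.5406
  solve Keq expr → x = 4.5618e-06; check Q = 1.4740e+05

Direction: forward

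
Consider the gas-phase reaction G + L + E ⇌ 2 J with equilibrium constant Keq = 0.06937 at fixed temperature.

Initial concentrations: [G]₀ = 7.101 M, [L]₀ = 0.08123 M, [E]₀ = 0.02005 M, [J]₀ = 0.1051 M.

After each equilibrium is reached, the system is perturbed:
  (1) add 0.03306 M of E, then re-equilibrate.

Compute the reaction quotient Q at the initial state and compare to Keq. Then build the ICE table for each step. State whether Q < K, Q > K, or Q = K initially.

Q₀ = 0.9551; Q > K (proceeds reverse)

Q₀ = 0.9551 vs Keq = 0.06937 ⇒ Q>K, reverse
Step 1:
                  G         L         E         J
  Initial     7.101   0.08123   0.02005    0.1051
  Change    0.02733   0.02733   0.02733  -0.05467
  Equil       7.128    0.1086   0.04738   0.05043
  solve Keq expr → x = -0.02733; check Q = 0.06937
Then add 0.03306 M of E.
Step 2:
                  G         L         E         J
  Initial     7.128    0.1086   0.08044   0.05043
  Change  -0.005626 -0.005626 -0.005626   0.01125
  Equil       7.123    0.1029   0.07482   0.06169
  solve Keq expr → x = 0.005626; check Q = 0.06937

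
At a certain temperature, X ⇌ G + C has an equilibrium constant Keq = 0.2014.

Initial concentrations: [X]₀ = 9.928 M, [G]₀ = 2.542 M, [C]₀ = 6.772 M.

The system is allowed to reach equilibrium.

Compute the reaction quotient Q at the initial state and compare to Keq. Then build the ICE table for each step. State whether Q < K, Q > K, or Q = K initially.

Q₀ = 1.734; Q > K (proceeds reverse)

Q₀ = 1.734 vs Keq = 0.2014 ⇒ Q>K, reverse
Step 1:
                    X           G           C
  Initial       9.928       2.542       6.772
  Change        2.034      -2.034      -2.034
  Equil         11.96      0.5084       4.738
  solve Keq expr → x = -2.034; check Q = 0.2014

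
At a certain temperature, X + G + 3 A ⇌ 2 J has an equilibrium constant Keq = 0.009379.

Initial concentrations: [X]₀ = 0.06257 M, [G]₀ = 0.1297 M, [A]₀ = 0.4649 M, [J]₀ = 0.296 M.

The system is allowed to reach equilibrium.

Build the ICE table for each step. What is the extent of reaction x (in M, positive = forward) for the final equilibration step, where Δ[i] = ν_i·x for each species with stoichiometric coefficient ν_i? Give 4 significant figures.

x = -0.1387 M

Q₀ = 107.4 vs Keq = 0.009379 ⇒ Q>K, reverse
Step 1:
                   X          G          A          J
  I          0.06257     0.1297     0.4649      0.296
  C           0.1387     0.1387     0.4161    -0.2774
  E           0.2013     0.2684      0.881    0.01861
  solve Keq expr → x = -0.1387; check Q = 0.009379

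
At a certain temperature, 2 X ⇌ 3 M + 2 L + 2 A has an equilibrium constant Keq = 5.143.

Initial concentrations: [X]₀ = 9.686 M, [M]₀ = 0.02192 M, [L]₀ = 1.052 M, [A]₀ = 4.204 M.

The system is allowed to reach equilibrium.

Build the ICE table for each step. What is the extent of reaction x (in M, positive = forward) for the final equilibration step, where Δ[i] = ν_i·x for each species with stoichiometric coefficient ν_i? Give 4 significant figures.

x = 0.4961 M

Q₀ = 2.1958e-06 vs Keq = 5.143 ⇒ Q<K, forward
Step 1:
                    X           M           L           A
  Initial       9.686     0.02192       1.052       4.204
  Change      -0.9922       1.488      0.9922      0.9922
  Equil         8.694        1.51       2.044       5.196
  solve Keq expr → x = 0.4961; check Q = 5.143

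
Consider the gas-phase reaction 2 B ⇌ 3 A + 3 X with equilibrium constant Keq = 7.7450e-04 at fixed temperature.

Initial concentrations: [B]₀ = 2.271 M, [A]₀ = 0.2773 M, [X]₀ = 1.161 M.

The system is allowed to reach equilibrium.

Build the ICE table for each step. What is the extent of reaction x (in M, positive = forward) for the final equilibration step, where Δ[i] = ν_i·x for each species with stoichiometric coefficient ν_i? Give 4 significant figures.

Q₀ = 0.00647 vs Keq = 7.7450e-04 ⇒ Q>K, reverse
Step 1:
                    B           A           X
  I             2.271      0.2773       1.161
  C           0.08075     -0.1211     -0.1211
  E             2.352      0.1562        1.04
  solve Keq expr → x = -0.04037; check Q = 7.7450e-04

x = -0.04037 M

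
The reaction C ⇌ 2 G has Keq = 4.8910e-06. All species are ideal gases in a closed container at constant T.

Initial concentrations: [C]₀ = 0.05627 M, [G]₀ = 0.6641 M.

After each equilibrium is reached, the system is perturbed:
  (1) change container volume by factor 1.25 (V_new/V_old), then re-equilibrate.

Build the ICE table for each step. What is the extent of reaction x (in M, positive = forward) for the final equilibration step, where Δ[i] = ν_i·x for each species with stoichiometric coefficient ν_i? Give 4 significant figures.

Q₀ = 7.838 vs Keq = 4.8910e-06 ⇒ Q>K, reverse
Step 1:
                    C           G
  I           0.05627      0.6641
  C            0.3314     -0.6627
  E            0.3876    0.001377
  solve Keq expr → x = -0.3314; check Q = 4.8910e-06
Then change container volume by factor 1.25 (V_new/V_old).
Step 2:
                    C           G
  I            0.3101    0.001102
  C       -6.4945e-05  1.2989e-04
  E              0.31    0.001231
  solve Keq expr → x = 6.4945e-05; check Q = 4.8910e-06

x = 6.4945e-05 M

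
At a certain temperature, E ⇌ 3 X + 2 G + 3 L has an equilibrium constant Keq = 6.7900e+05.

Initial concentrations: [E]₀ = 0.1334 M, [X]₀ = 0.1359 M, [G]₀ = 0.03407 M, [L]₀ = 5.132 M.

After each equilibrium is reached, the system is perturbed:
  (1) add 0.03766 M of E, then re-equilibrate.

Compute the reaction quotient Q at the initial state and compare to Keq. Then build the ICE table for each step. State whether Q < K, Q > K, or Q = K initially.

Q₀ = 0.002952 vs Keq = 6.7900e+05 ⇒ Q<K, forward
Step 1:
                    E           X           G           L
  Initial      0.1334      0.1359     0.03407       5.132
  Change      -0.1334      0.4002      0.2668      0.4002
  Equil    3.4775e-06      0.5361      0.3009       5.532
  solve Keq expr → x = 0.1334; check Q = 6.7900e+05
Then add 0.03766 M of E.
Step 2:
                    E           X           G           L
  Initial     0.03766      0.5361      0.3009       5.532
  Change     -0.03765       0.113     0.07531       0.113
  Equil    1.0251e-05       0.649      0.3762       5.645
  solve Keq expr → x = 0.03765; check Q = 6.7900e+05

Q₀ = 0.002952; Q < K (proceeds forward)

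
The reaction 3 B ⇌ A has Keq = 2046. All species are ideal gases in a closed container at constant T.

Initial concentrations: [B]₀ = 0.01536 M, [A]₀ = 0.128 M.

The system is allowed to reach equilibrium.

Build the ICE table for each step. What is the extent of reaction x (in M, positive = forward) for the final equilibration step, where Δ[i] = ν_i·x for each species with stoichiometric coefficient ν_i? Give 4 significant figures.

Q₀ = 3.5321e+04 vs Keq = 2046 ⇒ Q>K, reverse
Step 1:
                    B           A
  I           0.01536       0.128
  C           0.02351   -0.007837
  E           0.03887      0.1202
  solve Keq expr → x = -0.007837; check Q = 2046

x = -0.007837 M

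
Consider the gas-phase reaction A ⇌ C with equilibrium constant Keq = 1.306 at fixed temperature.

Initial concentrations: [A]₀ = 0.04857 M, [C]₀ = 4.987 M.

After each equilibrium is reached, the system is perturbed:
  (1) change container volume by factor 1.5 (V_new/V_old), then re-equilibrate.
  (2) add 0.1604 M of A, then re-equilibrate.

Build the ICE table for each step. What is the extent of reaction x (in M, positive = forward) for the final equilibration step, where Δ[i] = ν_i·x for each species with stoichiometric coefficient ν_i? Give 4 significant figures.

x = 0.09084 M

Q₀ = 102.7 vs Keq = 1.306 ⇒ Q>K, reverse
Step 1:
                  A         C
  init      0.04857     4.987
  Δ           2.135    -2.135
  eq          2.184     2.852
  solve Keq expr → x = -2.135; check Q = 1.306
Then change container volume by factor 1.5 (V_new/V_old).
Step 2:
                  A         C
  init        1.456     1.901
  Δ               0         0
  eq          1.456     1.901
  solve Keq expr → x = 0; check Q = 1.306
Then add 0.1604 M of A.
Step 3:
                  A         C
  init        1.616     1.901
  Δ        -0.09084   0.09084
  eq          1.525     1.992
  solve Keq expr → x = 0.09084; check Q = 1.306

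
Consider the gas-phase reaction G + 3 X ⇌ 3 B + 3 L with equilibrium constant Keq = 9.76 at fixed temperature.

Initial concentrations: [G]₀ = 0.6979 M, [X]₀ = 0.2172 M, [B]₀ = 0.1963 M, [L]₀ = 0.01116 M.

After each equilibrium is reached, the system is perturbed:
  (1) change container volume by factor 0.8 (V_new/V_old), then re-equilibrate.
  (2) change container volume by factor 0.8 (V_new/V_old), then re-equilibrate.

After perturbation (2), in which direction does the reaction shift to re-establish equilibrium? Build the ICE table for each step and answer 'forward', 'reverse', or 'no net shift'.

Direction: reverse

Q₀ = 1.4702e-06 vs Keq = 9.76 ⇒ Q<K, forward
Step 1:
                    G           X           B           L
  I            0.6979      0.2172      0.1963     0.01116
  C          -0.05952     -0.1786      0.1786      0.1786
  E            0.6384     0.03865      0.3749      0.1897
  solve Keq expr → x = 0.05952; check Q = 9.76
Then change container volume by factor 0.8 (V_new/V_old).
Step 2:
                    G           X           B           L
  I             0.798     0.04831      0.4686      0.2371
  C          0.001898    0.005695   -0.005695   -0.005695
  E            0.7999       0.054      0.4629      0.2314
  solve Keq expr → x = -0.001898; check Q = 9.76
Then change container volume by factor 0.8 (V_new/V_old).
Step 3:
                    G           X           B           L
  I            0.9998      0.0675      0.5786      0.2893
  C          0.002558    0.007674   -0.007674   -0.007674
  E             1.002     0.07518      0.5709      0.2816
  solve Keq expr → x = -0.002558; check Q = 9.76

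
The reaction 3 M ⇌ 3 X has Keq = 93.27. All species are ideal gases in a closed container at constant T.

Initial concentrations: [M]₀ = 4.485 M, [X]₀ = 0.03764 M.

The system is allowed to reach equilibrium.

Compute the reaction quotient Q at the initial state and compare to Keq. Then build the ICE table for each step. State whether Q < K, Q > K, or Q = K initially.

Q₀ = 5.9110e-07 vs Keq = 93.27 ⇒ Q<K, forward
Step 1:
                   M          X
  init         4.485    0.03764
  Δ           -3.668      3.668
  eq          0.8171      3.706
  solve Keq expr → x = 1.223; check Q = 93.27

Q₀ = 5.9110e-07; Q < K (proceeds forward)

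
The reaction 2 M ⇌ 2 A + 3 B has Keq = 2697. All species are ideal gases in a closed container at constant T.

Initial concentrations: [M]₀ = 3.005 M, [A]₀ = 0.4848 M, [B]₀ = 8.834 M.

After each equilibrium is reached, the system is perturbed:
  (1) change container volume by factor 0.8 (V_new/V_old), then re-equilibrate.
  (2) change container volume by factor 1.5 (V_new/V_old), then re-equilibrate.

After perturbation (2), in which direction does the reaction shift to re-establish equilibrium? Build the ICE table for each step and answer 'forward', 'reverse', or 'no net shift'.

Direction: forward

Q₀ = 17.94 vs Keq = 2697 ⇒ Q<K, forward
Step 1:
                  M         A         B
  I           3.005    0.4848     8.834
  C          -1.547     1.547     2.321
  E           1.458     2.032     11.15
  solve Keq expr → x = 0.7736; check Q = 2697
Then change container volume by factor 0.8 (V_new/V_old).
Step 2:
                  M         A         B
  I           1.822      2.54     13.94
  C          0.3068   -0.3068   -0.4603
  E           2.129     2.233     13.48
  solve Keq expr → x = -0.1534; check Q = 2697
Then change container volume by factor 1.5 (V_new/V_old).
Step 3:
                  M         A         B
  I           1.419     1.489     8.989
  C         -0.3667    0.3667    0.5501
  E           1.053     1.856     9.539
  solve Keq expr → x = 0.1834; check Q = 2697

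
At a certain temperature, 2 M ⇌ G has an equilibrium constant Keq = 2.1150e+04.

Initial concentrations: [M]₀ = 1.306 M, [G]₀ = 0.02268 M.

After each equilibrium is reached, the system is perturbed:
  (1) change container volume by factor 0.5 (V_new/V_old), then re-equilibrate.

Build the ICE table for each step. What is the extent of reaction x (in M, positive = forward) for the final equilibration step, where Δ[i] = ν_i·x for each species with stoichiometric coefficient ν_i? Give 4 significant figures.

Q₀ = 0.0133 vs Keq = 2.1150e+04 ⇒ Q<K, forward
Step 1:
                   M          G
  Initial      1.306    0.02268
  Change        -1.3     0.6502
  Equil      0.00564     0.6729
  solve Keq expr → x = 0.6502; check Q = 2.1150e+04
Then change container volume by factor 0.5 (V_new/V_old).
Step 2:
                   M          G
  Initial    0.01128      1.346
  Change   -0.003299    0.00165
  Equil     0.007982      1.347
  solve Keq expr → x = 0.00165; check Q = 2.1150e+04

x = 0.00165 M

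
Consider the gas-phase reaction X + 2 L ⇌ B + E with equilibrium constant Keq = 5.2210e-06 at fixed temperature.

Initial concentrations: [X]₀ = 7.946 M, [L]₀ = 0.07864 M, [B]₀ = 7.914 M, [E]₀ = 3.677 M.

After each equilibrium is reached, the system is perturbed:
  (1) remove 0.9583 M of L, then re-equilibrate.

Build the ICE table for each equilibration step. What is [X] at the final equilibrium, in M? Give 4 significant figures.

[X]_eq = 11.62 M

Q₀ = 592.2 vs Keq = 5.2210e-06 ⇒ Q>K, reverse
Step 1:
                    X           L           B           E
  I             7.946     0.07864       7.914       3.677
  C             3.676       7.352      -3.676      -3.676
  E             11.62       7.431       4.238  7.9069e-04
  solve Keq expr → x = -3.676; check Q = 5.2210e-06
Then remove 0.9583 M of L.
Step 2:
                    X           L           B           E
  I             11.62       6.473       4.238  7.9069e-04
  C        1.9067e-04  3.8135e-04 -1.9067e-04 -1.9067e-04
  E             11.62       6.473       4.238  6.0001e-04
  solve Keq expr → x = -1.9067e-04; check Q = 5.2210e-06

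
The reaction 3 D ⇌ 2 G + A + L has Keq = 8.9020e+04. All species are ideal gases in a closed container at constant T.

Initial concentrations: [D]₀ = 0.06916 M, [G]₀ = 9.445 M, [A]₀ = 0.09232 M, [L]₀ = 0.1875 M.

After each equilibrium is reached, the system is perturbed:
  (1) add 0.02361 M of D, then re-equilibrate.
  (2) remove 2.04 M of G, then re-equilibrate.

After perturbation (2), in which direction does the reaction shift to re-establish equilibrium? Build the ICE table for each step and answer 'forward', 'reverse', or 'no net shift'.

Direction: forward

Q₀ = 4668 vs Keq = 8.9020e+04 ⇒ Q<K, forward
Step 1:
                   D          G          A          L
  init       0.06916      9.445    0.09232     0.1875
  Δ         -0.04134    0.02756    0.01378    0.01378
  eq         0.02782      9.473     0.1061     0.2013
  solve Keq expr → x = 0.01378; check Q = 8.9020e+04
Then add 0.02361 M of D.
Step 2:
                   D          G          A          L
  init       0.05143      9.473     0.1061     0.2013
  Δ         -0.02259    0.01506   0.007529   0.007529
  eq         0.02884      9.488     0.1136     0.2088
  solve Keq expr → x = 0.007529; check Q = 8.9020e+04
Then remove 2.04 M of G.
Step 3:
                   D          G          A          L
  init       0.02884      7.448     0.1136     0.2088
  Δ         -0.00414    0.00276    0.00138    0.00138
  eq          0.0247       7.45      0.115     0.2102
  solve Keq expr → x = 0.00138; check Q = 8.9020e+04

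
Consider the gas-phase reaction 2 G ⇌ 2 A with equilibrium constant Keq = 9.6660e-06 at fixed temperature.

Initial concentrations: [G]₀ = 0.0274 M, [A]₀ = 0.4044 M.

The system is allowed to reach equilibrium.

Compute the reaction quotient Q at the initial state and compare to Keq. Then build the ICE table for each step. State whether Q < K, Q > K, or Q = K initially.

Q₀ = 217.8 vs Keq = 9.6660e-06 ⇒ Q>K, reverse
Step 1:
                  G         A
  Initial    0.0274    0.4044
  Change     0.4031   -0.4031
  Equil      0.4305  0.001338
  solve Keq expr → x = -0.2015; check Q = 9.6660e-06

Q₀ = 217.8; Q > K (proceeds reverse)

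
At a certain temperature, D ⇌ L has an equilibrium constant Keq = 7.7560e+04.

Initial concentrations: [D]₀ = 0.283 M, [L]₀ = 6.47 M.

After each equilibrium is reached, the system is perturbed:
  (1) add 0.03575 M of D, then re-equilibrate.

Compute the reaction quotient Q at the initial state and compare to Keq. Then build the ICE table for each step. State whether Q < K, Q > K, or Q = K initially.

Q₀ = 22.86 vs Keq = 7.7560e+04 ⇒ Q<K, forward
Step 1:
                    D           L
  Initial       0.283        6.47
  Change      -0.2829      0.2829
  Equil    8.7067e-05       6.753
  solve Keq expr → x = 0.2829; check Q = 7.7560e+04
Then add 0.03575 M of D.
Step 2:
                    D           L
  Initial     0.03584       6.753
  Change     -0.03575     0.03575
  Equil    8.7528e-05       6.789
  solve Keq expr → x = 0.03575; check Q = 7.7560e+04

Q₀ = 22.86; Q < K (proceeds forward)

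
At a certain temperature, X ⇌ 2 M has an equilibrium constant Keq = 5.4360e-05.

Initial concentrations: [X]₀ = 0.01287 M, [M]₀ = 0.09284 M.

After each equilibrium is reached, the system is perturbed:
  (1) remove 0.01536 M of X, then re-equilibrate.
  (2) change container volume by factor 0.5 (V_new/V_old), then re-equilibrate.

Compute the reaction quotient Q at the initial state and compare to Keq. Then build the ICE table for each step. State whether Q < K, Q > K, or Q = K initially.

Q₀ = 0.6697 vs Keq = 5.4360e-05 ⇒ Q>K, reverse
Step 1:
                   X          M
  init       0.01287    0.09284
  Δ          0.04553   -0.09106
  eq          0.0584   0.001782
  solve Keq expr → x = -0.04553; check Q = 5.4360e-05
Then remove 0.01536 M of X.
Step 2:
                   X          M
  init       0.04304   0.001782
  Δ       1.2497e-04 -2.4994e-04
  eq         0.04316   0.001532
  solve Keq expr → x = -1.2497e-04; check Q = 5.4360e-05
Then change container volume by factor 0.5 (V_new/V_old).
Step 3:
                   X          M
  init       0.08633   0.003064
  Δ       4.4586e-04 -8.9172e-04
  eq         0.08677   0.002172
  solve Keq expr → x = -4.4586e-04; check Q = 5.4360e-05

Q₀ = 0.6697; Q > K (proceeds reverse)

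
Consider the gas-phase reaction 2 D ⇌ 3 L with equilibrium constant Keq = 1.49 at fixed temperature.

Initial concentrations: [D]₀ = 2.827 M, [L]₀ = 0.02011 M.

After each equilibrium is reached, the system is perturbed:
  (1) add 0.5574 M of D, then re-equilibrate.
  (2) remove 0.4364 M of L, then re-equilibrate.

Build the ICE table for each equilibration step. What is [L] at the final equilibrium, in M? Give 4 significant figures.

[L]_eq = 1.769 M

Q₀ = 1.0176e-06 vs Keq = 1.49 ⇒ Q<K, forward
Step 1:
                   D          L
  Initial      2.827    0.02011
  Change      -1.088      1.632
  Equil        1.739      1.652
  solve Keq expr → x = 0.5439; check Q = 1.49
Then add 0.5574 M of D.
Step 2:
                   D          L
  Initial      2.297      1.652
  Change     -0.1614     0.2421
  Equil        2.135      1.894
  solve Keq expr → x = 0.08069; check Q = 1.49
Then remove 0.4364 M of L.
Step 3:
                   D          L
  Initial      2.135      1.457
  Change     -0.2077     0.3115
  Equil        1.928      1.769
  solve Keq expr → x = 0.1038; check Q = 1.49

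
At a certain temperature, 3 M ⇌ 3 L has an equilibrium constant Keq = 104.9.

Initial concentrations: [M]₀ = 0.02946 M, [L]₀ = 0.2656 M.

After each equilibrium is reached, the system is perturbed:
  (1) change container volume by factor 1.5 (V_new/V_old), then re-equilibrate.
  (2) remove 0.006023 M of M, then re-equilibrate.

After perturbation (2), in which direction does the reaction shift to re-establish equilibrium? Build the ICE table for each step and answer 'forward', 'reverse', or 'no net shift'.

Q₀ = 732.8 vs Keq = 104.9 ⇒ Q>K, reverse
Step 1:
                    M           L
  init        0.02946      0.2656
  Δ           0.02216    -0.02216
  eq          0.05162      0.2434
  solve Keq expr → x = -0.007386; check Q = 104.9
Then change container volume by factor 1.5 (V_new/V_old).
Step 2:
                    M           L
  init        0.03441      0.1623
  Δ                 0           0
  eq          0.03441      0.1623
  solve Keq expr → x = 0; check Q = 104.9
Then remove 0.006023 M of M.
Step 3:
                    M           L
  init        0.02839      0.1623
  Δ          0.004969   -0.004969
  eq          0.03336      0.1573
  solve Keq expr → x = -0.001656; check Q = 104.9

Direction: reverse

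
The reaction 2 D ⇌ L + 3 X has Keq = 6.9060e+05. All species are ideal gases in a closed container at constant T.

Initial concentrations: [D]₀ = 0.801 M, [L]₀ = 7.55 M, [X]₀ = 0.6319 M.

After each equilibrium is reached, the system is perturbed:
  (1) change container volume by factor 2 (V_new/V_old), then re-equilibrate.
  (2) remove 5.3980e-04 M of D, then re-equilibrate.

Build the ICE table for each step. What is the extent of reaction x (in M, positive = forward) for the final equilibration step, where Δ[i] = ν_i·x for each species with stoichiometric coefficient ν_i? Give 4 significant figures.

x = -2.6848e-04 M

Q₀ = 2.969 vs Keq = 6.9060e+05 ⇒ Q<K, forward
Step 1:
                   D          L          X
  I            0.801       7.55     0.6319
  C          -0.7927     0.3963      1.189
  E         0.008335      7.946      1.821
  solve Keq expr → x = 0.3963; check Q = 6.9060e+05
Then change container volume by factor 2 (V_new/V_old).
Step 2:
                   D          L          X
  I         0.004167      3.973     0.9104
  C        -0.002073   0.001036   0.003109
  E         0.002095      3.974     0.9136
  solve Keq expr → x = 0.001036; check Q = 6.9060e+05
Then remove 5.3980e-04 M of D.
Step 3:
                   D          L          X
  I         0.001555      3.974     0.9136
  C       5.3696e-04 -2.6848e-04 -8.0544e-04
  E         0.002092      3.974     0.9128
  solve Keq expr → x = -2.6848e-04; check Q = 6.9060e+05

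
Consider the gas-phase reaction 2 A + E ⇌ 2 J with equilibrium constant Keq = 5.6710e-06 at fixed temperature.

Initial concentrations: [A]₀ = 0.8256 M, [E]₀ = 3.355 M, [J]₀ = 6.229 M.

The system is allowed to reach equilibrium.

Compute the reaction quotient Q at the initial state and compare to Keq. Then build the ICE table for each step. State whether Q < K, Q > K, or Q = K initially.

Q₀ = 16.97; Q > K (proceeds reverse)

Q₀ = 16.97 vs Keq = 5.6710e-06 ⇒ Q>K, reverse
Step 1:
                    A           E           J
  Initial      0.8256       3.355       6.229
  Change        6.187       3.093      -6.187
  Equil         7.012       6.448      0.0424
  solve Keq expr → x = -3.093; check Q = 5.6710e-06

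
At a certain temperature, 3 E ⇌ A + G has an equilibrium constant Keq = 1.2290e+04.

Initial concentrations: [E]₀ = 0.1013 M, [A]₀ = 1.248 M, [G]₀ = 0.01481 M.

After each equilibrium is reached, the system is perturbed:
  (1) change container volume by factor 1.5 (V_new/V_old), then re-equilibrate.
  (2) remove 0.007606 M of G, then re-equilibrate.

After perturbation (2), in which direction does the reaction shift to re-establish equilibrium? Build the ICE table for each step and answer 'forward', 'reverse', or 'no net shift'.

Q₀ = 17.78 vs Keq = 1.2290e+04 ⇒ Q<K, forward
Step 1:
                   E          A          G
  init        0.1013      1.248    0.01481
  Δ         -0.08482    0.02827    0.02827
  eq         0.01648      1.276    0.04308
  solve Keq expr → x = 0.02827; check Q = 1.2290e+04
Then change container volume by factor 1.5 (V_new/V_old).
Step 2:
                   E          A          G
  init       0.01099     0.8508    0.02872
  Δ         0.001513 -5.0440e-04 -5.0440e-04
  eq          0.0125     0.8503    0.02822
  solve Keq expr → x = -5.0440e-04; check Q = 1.2290e+04
Then remove 0.007606 M of G.
Step 3:
                   E          A          G
  init        0.0125     0.8503    0.02061
  Δ         -0.00117 3.9002e-04 3.9002e-04
  eq         0.01133     0.8507      0.021
  solve Keq expr → x = 3.9002e-04; check Q = 1.2290e+04

Direction: forward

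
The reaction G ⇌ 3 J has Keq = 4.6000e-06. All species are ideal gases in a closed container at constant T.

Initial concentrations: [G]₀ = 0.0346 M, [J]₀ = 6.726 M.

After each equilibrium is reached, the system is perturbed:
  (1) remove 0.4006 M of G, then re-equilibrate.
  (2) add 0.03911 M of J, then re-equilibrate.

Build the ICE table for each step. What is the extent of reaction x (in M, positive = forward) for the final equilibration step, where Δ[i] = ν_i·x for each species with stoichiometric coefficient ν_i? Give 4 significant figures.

Q₀ = 8794 vs Keq = 4.6000e-06 ⇒ Q>K, reverse
Step 1:
                  G         J
  init       0.0346     6.726
  Δ           2.235    -6.704
  eq          2.269   0.02186
  solve Keq expr → x = -2.235; check Q = 4.6000e-06
Then remove 0.4006 M of G.
Step 2:
                  G         J
  init        1.869   0.02186
  Δ       4.5615e-04 -0.001368
  eq          1.869   0.02049
  solve Keq expr → x = -4.5615e-04; check Q = 4.6000e-06
Then add 0.03911 M of J.
Step 3:
                  G         J
  init        1.869    0.0596
  Δ         0.01302  -0.03906
  eq          1.882   0.02053
  solve Keq expr → x = -0.01302; check Q = 4.6000e-06

x = -0.01302 M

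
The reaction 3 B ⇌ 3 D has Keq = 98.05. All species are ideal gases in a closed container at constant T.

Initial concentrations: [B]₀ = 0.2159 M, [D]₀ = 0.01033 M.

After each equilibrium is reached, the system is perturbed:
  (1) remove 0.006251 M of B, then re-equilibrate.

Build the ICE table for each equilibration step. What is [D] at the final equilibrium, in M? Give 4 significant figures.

Q₀ = 1.0953e-04 vs Keq = 98.05 ⇒ Q<K, forward
Step 1:
                   B          D
  I           0.2159    0.01033
  C          -0.1756     0.1756
  E          0.04032     0.1859
  solve Keq expr → x = 0.05853; check Q = 98.05
Then remove 0.006251 M of B.
Step 2:
                   B          D
  I          0.03407     0.1859
  C         0.005137  -0.005137
  E           0.0392     0.1808
  solve Keq expr → x = -0.001712; check Q = 98.05

[D]_eq = 0.1808 M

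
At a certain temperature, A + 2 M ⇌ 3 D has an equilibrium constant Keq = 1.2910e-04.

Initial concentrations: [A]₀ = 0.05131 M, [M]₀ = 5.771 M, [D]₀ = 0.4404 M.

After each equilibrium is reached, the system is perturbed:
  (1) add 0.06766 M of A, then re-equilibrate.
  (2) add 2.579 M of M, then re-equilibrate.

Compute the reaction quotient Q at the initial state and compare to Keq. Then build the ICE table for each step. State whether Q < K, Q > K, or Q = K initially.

Q₀ = 0.04998 vs Keq = 1.2910e-04 ⇒ Q>K, reverse
Step 1:
                    A           M           D
  Initial     0.05131       5.771      0.4404
  Change       0.1161      0.2323     -0.3484
  Equil        0.1674       6.003     0.09201
  solve Keq expr → x = -0.1161; check Q = 1.2910e-04
Then add 0.06766 M of A.
Step 2:
                    A           M           D
  Initial      0.2351       6.003     0.09201
  Change    -0.003477   -0.006954     0.01043
  Equil        0.2316       5.996      0.1024
  solve Keq expr → x = 0.003477; check Q = 1.2910e-04
Then add 2.579 M of M.
Step 3:
                    A           M           D
  Initial      0.2316       8.575      0.1024
  Change    -0.008597    -0.01719     0.02579
  Equil         0.223       8.558      0.1282
  solve Keq expr → x = 0.008597; check Q = 1.2910e-04

Q₀ = 0.04998; Q > K (proceeds reverse)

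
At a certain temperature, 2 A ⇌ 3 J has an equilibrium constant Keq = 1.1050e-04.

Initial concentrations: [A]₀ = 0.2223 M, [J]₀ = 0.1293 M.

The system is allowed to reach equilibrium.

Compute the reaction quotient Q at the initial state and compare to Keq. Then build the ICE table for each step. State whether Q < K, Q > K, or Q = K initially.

Q₀ = 0.04374 vs Keq = 1.1050e-04 ⇒ Q>K, reverse
Step 1:
                   A          J
  Initial     0.2223     0.1293
  Change     0.07204    -0.1081
  Equil       0.2943    0.02123
  solve Keq expr → x = -0.03602; check Q = 1.1050e-04

Q₀ = 0.04374; Q > K (proceeds reverse)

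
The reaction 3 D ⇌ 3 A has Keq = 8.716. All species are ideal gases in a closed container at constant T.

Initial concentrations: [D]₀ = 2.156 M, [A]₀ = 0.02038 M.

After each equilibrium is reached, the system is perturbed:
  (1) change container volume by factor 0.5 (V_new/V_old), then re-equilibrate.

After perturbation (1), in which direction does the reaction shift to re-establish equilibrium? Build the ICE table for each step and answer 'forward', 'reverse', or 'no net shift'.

Q₀ = 8.4463e-07 vs Keq = 8.716 ⇒ Q<K, forward
Step 1:
                    D           A
  init          2.156     0.02038
  Δ            -1.444       1.444
  eq           0.7117       1.465
  solve Keq expr → x = 0.4814; check Q = 8.716
Then change container volume by factor 0.5 (V_new/V_old).
Step 2:
                    D           A
  init          1.423       2.929
  Δ                 0           0
  eq            1.423       2.929
  solve Keq expr → x = 0; check Q = 8.716

Direction: no net shift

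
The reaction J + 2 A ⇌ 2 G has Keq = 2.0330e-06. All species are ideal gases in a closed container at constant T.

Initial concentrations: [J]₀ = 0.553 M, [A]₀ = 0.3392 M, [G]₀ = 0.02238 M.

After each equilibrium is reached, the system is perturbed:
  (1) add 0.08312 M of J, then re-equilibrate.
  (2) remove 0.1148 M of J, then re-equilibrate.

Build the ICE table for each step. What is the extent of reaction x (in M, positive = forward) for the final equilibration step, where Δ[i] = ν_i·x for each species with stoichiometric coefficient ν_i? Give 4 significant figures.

x = -1.9245e-05 M

Q₀ = 0.007872 vs Keq = 2.0330e-06 ⇒ Q>K, reverse
Step 1:
                  J         A         G
  Initial     0.553    0.3392   0.02238
  Change      0.011   0.02199  -0.02199
  Equil       0.564    0.3612 3.8676e-04
  solve Keq expr → x = -0.011; check Q = 2.0330e-06
Then add 0.08312 M of J.
Step 2:
                  J         A         G
  Initial    0.6471    0.3612 3.8676e-04
  Change  -1.3742e-05 -2.7485e-05 2.7485e-05
  Equil      0.6471    0.3612 4.1425e-04
  solve Keq expr → x = 1.3742e-05; check Q = 2.0330e-06
Then remove 0.1148 M of J.
Step 3:
                  J         A         G
  Initial    0.5323    0.3612 4.1425e-04
  Change  1.9245e-05 3.8491e-05 -3.8491e-05
  Equil      0.5323    0.3612 3.7576e-04
  solve Keq expr → x = -1.9245e-05; check Q = 2.0330e-06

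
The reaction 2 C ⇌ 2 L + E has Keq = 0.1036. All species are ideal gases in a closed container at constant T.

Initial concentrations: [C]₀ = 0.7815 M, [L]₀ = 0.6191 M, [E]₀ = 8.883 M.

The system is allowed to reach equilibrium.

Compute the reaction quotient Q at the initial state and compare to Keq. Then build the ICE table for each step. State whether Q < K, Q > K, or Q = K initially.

Q₀ = 5.575 vs Keq = 0.1036 ⇒ Q>K, reverse
Step 1:
                   C          L          E
  init        0.7815     0.6191      8.883
  Δ           0.4809    -0.4809    -0.2404
  eq           1.262     0.1382      8.643
  solve Keq expr → x = -0.2404; check Q = 0.1036

Q₀ = 5.575; Q > K (proceeds reverse)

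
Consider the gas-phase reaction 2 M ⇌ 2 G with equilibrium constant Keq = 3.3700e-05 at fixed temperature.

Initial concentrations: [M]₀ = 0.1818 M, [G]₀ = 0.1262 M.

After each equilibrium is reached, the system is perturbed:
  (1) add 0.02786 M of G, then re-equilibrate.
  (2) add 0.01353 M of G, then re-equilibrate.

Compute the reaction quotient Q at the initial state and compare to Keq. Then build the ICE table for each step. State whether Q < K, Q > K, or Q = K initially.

Q₀ = 0.4819 vs Keq = 3.3700e-05 ⇒ Q>K, reverse
Step 1:
                  M         G
  I          0.1818    0.1262
  C          0.1244   -0.1244
  E          0.3062  0.001778
  solve Keq expr → x = -0.06221; check Q = 3.3700e-05
Then add 0.02786 M of G.
Step 2:
                  M         G
  I          0.3062   0.02964
  C          0.0277   -0.0277
  E          0.3339  0.001938
  solve Keq expr → x = -0.01385; check Q = 3.3700e-05
Then add 0.01353 M of G.
Step 3:
                  M         G
  I          0.3339   0.01547
  C         0.01345  -0.01345
  E          0.3474  0.002017
  solve Keq expr → x = -0.006726; check Q = 3.3700e-05

Q₀ = 0.4819; Q > K (proceeds reverse)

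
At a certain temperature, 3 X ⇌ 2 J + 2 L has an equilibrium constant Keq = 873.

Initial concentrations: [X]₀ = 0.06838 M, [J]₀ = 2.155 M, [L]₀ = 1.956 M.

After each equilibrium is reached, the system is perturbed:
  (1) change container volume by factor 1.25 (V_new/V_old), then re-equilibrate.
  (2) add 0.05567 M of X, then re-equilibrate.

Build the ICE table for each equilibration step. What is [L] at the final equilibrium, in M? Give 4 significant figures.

Q₀ = 5.5571e+04 vs Keq = 873 ⇒ Q>K, reverse
Step 1:
                   X          J          L
  I          0.06838      2.155      1.956
  C           0.1832    -0.1221    -0.1221
  E           0.2516      2.033      1.834
  solve Keq expr → x = -0.06106; check Q = 873
Then change container volume by factor 1.25 (V_new/V_old).
Step 2:
                   X          J          L
  I           0.2013      1.626      1.467
  C         -0.01302   0.008682   0.008682
  E           0.1882      1.635      1.476
  solve Keq expr → x = 0.004341; check Q = 873
Then add 0.05567 M of X.
Step 3:
                   X          J          L
  I           0.2439      1.635      1.476
  C         -0.05023    0.03349    0.03349
  E           0.1937      1.668      1.509
  solve Keq expr → x = 0.01674; check Q = 873

[L]_eq = 1.509 M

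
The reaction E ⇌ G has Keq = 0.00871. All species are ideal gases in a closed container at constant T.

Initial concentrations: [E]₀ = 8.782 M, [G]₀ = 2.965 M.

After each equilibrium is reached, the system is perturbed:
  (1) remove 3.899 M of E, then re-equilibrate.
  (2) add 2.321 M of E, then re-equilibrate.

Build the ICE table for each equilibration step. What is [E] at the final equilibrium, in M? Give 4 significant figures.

[E]_eq = 10.08 M

Q₀ = 0.3376 vs Keq = 0.00871 ⇒ Q>K, reverse
Step 1:
                   E          G
  Initial      8.782      2.965
  Change       2.864     -2.864
  Equil        11.65     0.1014
  solve Keq expr → x = -2.864; check Q = 0.00871
Then remove 3.899 M of E.
Step 2:
                   E          G
  Initial      7.747     0.1014
  Change     0.03367   -0.03367
  Equil         7.78    0.06777
  solve Keq expr → x = -0.03367; check Q = 0.00871
Then add 2.321 M of E.
Step 3:
                   E          G
  Initial       10.1    0.06777
  Change    -0.02004    0.02004
  Equil        10.08    0.08781
  solve Keq expr → x = 0.02004; check Q = 0.00871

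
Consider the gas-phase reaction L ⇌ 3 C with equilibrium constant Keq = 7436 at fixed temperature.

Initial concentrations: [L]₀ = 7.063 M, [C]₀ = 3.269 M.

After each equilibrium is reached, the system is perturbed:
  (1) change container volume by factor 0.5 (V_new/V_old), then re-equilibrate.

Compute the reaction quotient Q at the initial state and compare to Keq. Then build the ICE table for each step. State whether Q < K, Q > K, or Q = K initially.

Q₀ = 4.946; Q < K (proceeds forward)

Q₀ = 4.946 vs Keq = 7436 ⇒ Q<K, forward
Step 1:
                  L         C
  I           7.063     3.269
  C           -5.85     17.55
  E           1.213     20.82
  solve Keq expr → x = 5.85; check Q = 7436
Then change container volume by factor 0.5 (V_new/V_old).
Step 2:
                  L         C
  I           2.427     41.64
  C           2.677    -8.031
  E           5.104     33.61
  solve Keq expr → x = -2.677; check Q = 7436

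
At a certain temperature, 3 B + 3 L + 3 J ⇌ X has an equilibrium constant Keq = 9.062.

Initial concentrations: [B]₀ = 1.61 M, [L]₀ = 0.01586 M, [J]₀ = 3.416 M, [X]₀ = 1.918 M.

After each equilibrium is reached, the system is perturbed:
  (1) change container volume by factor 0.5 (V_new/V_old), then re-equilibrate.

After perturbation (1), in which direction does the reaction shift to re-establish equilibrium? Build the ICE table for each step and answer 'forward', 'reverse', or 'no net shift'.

Q₀ = 2890 vs Keq = 9.062 ⇒ Q>K, reverse
Step 1:
                   B          L          J          X
  Initial       1.61    0.01586      3.416      1.918
  Change     0.08415    0.08415    0.08415   -0.02805
  Equil        1.694        0.1        3.5       1.89
  solve Keq expr → x = -0.02805; check Q = 9.062
Then change container volume by factor 0.5 (V_new/V_old).
Step 2:
                   B          L          J          X
  Initial      3.388        0.2          7       3.78
  Change     -0.1659    -0.1659    -0.1659    0.05531
  Equil        3.222    0.03409      6.834      3.835
  solve Keq expr → x = 0.05531; check Q = 9.062

Direction: forward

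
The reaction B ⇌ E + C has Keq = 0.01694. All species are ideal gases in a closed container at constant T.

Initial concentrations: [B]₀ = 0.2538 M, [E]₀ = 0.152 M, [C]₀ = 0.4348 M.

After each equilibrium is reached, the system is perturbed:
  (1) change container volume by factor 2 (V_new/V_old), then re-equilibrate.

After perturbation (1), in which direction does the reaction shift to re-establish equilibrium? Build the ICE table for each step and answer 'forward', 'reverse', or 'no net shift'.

Direction: forward

Q₀ = 0.2604 vs Keq = 0.01694 ⇒ Q>K, reverse
Step 1:
                  B         E         C
  init       0.2538     0.152    0.4348
  Δ          0.1306   -0.1306   -0.1306
  eq         0.3844   0.02141    0.3042
  solve Keq expr → x = -0.1306; check Q = 0.01694
Then change container volume by factor 2 (V_new/V_old).
Step 2:
                  B         E         C
  init       0.1922    0.0107    0.1521
  Δ       -0.008641  0.008641  0.008641
  eq         0.1836   0.01934    0.1607
  solve Keq expr → x = 0.008641; check Q = 0.01694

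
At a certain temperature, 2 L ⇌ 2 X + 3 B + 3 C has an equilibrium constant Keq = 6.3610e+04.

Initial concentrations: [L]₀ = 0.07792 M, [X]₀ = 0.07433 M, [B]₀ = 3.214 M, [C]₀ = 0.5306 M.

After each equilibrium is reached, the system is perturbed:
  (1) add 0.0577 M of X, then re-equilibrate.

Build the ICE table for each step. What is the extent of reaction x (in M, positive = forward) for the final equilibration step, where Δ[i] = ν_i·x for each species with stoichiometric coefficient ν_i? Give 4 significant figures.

Q₀ = 4.513 vs Keq = 6.3610e+04 ⇒ Q<K, forward
Step 1:
                  L         X         B         C
  I         0.07792   0.07433     3.214    0.5306
  C        -0.07605   0.07605    0.1141    0.1141
  E        0.001874    0.1504     3.328    0.6447
  solve Keq expr → x = 0.03802; check Q = 6.3610e+04
Then add 0.0577 M of X.
Step 2:
                  L         X         B         C
  I        0.001874    0.2081     3.328    0.6447
  C       7.0265e-04 -7.0265e-04 -0.001054 -0.001054
  E        0.002576    0.2074     3.327    0.6436
  solve Keq expr → x = -3.5133e-04; check Q = 6.3610e+04

x = -3.5133e-04 M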